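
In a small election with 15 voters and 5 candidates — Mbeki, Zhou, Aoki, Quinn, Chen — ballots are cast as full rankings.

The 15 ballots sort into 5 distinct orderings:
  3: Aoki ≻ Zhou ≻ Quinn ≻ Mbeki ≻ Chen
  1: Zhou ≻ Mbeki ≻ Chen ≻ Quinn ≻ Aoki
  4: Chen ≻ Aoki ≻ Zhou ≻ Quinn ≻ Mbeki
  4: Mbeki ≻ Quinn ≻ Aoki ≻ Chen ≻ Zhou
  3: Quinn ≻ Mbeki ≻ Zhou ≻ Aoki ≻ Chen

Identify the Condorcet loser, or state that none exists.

none

Pairwise majorities:
Mbeki–Zhou: Zhou 8–7.
Mbeki vs Aoki: Mbeki, 8–7.
Mbeki–Quinn: Quinn 10–5.
Mbeki vs Chen: Mbeki, 11–4.
Zhou–Aoki: Aoki 11–4.
Zhou vs Quinn: 3+1+4 = 8 for Zhou, 7 for Quinn — Zhou by 8–7.
Zhou vs Chen: Zhou is ranked higher on 3+1+3 = 7 ballots, Chen on 8. Chen wins 8–7.
Aoki vs Quinn: Aoki is ranked higher on 3+4 = 7 ballots, Quinn on 8. Quinn wins 8–7.
Aoki vs Chen: Aoki preferred on 3+4+3 = 10 ballots; Aoki wins 10–5.
Quinn vs Chen: 10 to 5, Quinn.
Each candidate has at least one pairwise win (Mbeki beats Aoki; Zhou beats Mbeki; Aoki beats Zhou; Quinn beats Mbeki; Chen beats Zhou) — no Condorcet loser.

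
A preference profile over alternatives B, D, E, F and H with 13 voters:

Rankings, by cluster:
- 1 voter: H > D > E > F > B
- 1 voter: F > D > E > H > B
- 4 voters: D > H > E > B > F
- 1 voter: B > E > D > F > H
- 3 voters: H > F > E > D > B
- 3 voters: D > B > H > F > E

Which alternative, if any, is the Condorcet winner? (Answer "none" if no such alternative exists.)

D

Pairwise majorities:
B vs D: B preferred on 1 ballot; D wins 12–1.
B vs E: E, 9–4.
B vs F: B, 8–5.
B vs H: B is ranked higher on 1+3 = 4 ballots, H on 9. H wins 9–4.
D vs E: 9 to 4, D.
D vs F: D wins 9–4.
D vs H: D, 9–4.
E vs F: E is ranked higher on 1+4+1 = 6 ballots, F on 7. F wins 7–6.
E vs H: H wins 11–2.
F vs H: H wins 11–2.
Only D has no losses; D is the Condorcet winner.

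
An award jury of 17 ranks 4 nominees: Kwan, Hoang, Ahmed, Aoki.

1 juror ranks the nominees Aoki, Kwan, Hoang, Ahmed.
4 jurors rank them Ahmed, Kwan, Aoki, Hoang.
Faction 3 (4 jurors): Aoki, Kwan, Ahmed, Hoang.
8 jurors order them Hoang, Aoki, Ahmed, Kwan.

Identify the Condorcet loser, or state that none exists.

none

Pairwise majorities:
Kwan vs Hoang: 9 to 8, Kwan.
Kwan–Ahmed: Ahmed 12–5.
Kwan vs Aoki: 4 to 13, Aoki.
Hoang vs Ahmed: Hoang, 9–8.
Hoang vs Aoki: Hoang is ranked higher on 8 ballots, Aoki on 9. Aoki wins 9–8.
Ahmed vs Aoki: Aoki, 13–4.
No nominee is winless: Kwan beats Hoang; Hoang beats Ahmed; Ahmed beats Kwan; Aoki beats Kwan. There is no Condorcet loser.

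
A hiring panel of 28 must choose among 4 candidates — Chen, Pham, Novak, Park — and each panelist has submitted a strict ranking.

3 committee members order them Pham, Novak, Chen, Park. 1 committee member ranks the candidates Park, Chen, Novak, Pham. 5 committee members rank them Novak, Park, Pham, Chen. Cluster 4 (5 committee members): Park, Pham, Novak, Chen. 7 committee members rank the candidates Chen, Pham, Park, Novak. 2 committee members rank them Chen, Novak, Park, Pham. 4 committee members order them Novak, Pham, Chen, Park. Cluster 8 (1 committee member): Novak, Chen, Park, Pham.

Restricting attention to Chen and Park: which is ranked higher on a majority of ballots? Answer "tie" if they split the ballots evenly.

Chen

Ballots ranking Chen above Park: 3 + 7 + 2 + 4 + 1 = 17.
Ballots ranking Park above Chen: 28 − 17 = 11.
Chen wins the head-to-head 17–11.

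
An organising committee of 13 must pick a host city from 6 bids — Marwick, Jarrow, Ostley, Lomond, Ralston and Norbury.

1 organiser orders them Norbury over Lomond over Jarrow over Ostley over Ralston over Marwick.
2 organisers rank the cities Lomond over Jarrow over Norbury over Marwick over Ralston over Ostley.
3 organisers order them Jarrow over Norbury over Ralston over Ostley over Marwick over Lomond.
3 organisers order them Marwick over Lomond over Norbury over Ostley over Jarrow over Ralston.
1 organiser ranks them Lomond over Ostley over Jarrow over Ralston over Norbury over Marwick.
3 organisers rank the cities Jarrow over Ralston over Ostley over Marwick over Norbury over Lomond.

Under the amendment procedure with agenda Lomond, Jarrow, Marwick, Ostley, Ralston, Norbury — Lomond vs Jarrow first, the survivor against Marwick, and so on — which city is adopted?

Norbury

Round 1: Lomond vs Jarrow — 7–6, Lomond advances.
Round 2: Lomond vs Marwick — 4–9, Marwick advances.
Round 3: Marwick vs Ostley — 5–8, Ostley advances.
Round 4: Ostley vs Ralston — 5–8, Ralston advances.
Round 5: Ralston vs Norbury — 4–9, Norbury advances.
Norbury survives the agenda.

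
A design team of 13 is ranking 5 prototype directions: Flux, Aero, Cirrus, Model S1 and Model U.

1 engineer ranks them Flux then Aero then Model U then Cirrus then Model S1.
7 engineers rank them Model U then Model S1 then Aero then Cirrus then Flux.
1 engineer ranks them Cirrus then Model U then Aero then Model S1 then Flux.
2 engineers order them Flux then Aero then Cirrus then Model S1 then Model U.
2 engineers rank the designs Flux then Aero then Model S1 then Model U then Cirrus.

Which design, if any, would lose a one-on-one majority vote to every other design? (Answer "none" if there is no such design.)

Flux

Head-to-head results (13 engineers):
Flux vs Aero: Flux preferred on 1+2+2 = 5 ballots; Aero wins 8–5.
Flux vs Cirrus: Cirrus, 8–5.
Flux vs Model S1: Flux is ranked higher on 1+2+2 = 5 ballots, Model S1 on 8. Model S1 wins 8–5.
Flux vs Model U: 5 to 8, Model U.
Aero vs Cirrus: 12 to 1, Aero.
Aero–Model S1: Model S1 7–6.
Aero vs Model U: 5 to 8, Model U.
Cirrus vs Model S1: 1+1+2 = 4 for Cirrus, 9 for Model S1 — Model S1 by 9–4.
Cirrus vs Model U: 3 to 10, Model U.
Model S1 vs Model U: Model U wins 9–4.
Flux loses to every other design — it is the Condorcet loser.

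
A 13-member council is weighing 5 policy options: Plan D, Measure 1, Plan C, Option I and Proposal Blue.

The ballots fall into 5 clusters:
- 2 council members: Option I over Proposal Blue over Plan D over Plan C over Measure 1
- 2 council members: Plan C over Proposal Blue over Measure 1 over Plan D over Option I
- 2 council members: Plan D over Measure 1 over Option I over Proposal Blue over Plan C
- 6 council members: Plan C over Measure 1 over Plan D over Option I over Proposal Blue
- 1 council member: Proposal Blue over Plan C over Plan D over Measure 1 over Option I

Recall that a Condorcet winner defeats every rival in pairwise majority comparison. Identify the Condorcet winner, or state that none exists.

Plan C

Head-to-head results (13 council members):
Plan D–Measure 1: Measure 1 8–5.
Plan D–Plan C: Plan C 9–4.
Plan D–Option I: Plan D 11–2.
Plan D–Proposal Blue: Plan D 8–5.
Measure 1 vs Plan C: Plan C wins 11–2.
Measure 1 vs Option I: Measure 1 wins 11–2.
Measure 1–Proposal Blue: Measure 1 8–5.
Plan C vs Option I: Plan C, 9–4.
Plan C–Proposal Blue: Plan C 8–5.
Option I vs Proposal Blue: Option I wins 10–3.
Plan C wins every pairwise contest, so Plan C is the Condorcet winner.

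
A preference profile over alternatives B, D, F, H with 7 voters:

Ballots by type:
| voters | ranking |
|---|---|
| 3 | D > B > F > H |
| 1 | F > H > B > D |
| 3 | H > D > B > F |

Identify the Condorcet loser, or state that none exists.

none

Pairwise majorities:
B–D: D 6–1.
B–F: B 6–1.
B vs H: 3 for B, 4 for H — H by 4–3.
D vs F: D is ranked higher on 3+3 = 6 ballots, F on 1. D wins 6–1.
D–H: H 4–3.
F vs H: F, 4–3.
Each alternative has at least one pairwise win (B beats F; D beats B; F beats H; H beats B) — no Condorcet loser.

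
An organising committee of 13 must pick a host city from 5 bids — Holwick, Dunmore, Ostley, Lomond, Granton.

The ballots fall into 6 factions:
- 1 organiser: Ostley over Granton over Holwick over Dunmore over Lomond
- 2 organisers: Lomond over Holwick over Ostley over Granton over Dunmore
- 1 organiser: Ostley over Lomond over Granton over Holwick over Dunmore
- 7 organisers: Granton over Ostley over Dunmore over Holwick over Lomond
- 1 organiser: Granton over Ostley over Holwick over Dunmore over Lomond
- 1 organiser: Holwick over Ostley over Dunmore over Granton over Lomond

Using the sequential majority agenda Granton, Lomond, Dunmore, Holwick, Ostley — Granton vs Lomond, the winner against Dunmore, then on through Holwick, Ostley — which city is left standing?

Granton

Round 1: Granton vs Lomond — 10–3, Granton advances.
Round 2: Granton vs Dunmore — 12–1, Granton advances.
Round 3: Granton vs Holwick — 10–3, Granton advances.
Round 4: Granton vs Ostley — 8–5, Granton advances.
Granton survives the agenda.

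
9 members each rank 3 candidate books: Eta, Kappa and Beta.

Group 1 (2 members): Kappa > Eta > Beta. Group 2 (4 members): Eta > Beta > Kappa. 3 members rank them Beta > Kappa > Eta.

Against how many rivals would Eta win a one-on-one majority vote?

Eta against each rival (9 members):
Eta vs Kappa: Eta preferred on 4 ballots; Kappa wins 5–4.
Eta vs Beta: 2+4 = 6 for Eta, 3 for Beta — Eta by 6–3.
Eta beats Beta; loses to Kappa — 1 pairwise win.

1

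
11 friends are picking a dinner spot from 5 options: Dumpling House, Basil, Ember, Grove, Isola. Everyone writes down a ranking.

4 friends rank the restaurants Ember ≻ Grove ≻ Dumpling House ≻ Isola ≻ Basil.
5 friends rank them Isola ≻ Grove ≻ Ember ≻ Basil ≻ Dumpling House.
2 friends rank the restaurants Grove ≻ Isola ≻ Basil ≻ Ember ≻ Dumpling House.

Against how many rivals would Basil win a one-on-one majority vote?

Basil against each rival (11 friends):
Basil–Dumpling House: Basil 7–4.
Basil vs Ember: Ember, 9–2.
Basil vs Grove: 0 for Basil, 11 for Grove — Grove by 11–0.
Basil vs Isola: Isola wins 11–0.
Basil beats Dumpling House; loses to Ember, Grove, Isola — 1 pairwise win.

1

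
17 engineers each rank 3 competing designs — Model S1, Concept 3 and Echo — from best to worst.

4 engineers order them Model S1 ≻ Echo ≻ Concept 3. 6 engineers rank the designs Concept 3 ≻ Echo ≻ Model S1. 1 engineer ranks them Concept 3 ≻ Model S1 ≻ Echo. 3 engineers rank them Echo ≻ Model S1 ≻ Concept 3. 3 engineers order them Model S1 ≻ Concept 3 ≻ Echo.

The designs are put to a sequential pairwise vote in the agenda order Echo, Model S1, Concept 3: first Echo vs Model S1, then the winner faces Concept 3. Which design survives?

Concept 3

Round 1: Echo vs Model S1 — 9–8, Echo advances.
Round 2: Echo vs Concept 3 — 7–10, Concept 3 advances.
The agenda winner is Concept 3.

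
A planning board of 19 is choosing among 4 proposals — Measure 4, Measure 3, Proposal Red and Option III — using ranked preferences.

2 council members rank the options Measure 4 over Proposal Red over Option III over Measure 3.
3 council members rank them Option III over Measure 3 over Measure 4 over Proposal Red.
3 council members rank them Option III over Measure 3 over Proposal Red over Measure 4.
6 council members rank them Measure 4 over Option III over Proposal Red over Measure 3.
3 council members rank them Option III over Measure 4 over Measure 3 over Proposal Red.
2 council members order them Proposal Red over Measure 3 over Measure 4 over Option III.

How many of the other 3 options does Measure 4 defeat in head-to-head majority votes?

Measure 4 against each rival (19 council members):
Measure 4 vs Measure 3: Measure 4 wins 11–8.
Measure 4 vs Proposal Red: Measure 4 wins 14–5.
Measure 4 vs Option III: 10 to 9, Measure 4.
Measure 4 beats Measure 3, Proposal Red, Option III — 3 pairwise wins.

3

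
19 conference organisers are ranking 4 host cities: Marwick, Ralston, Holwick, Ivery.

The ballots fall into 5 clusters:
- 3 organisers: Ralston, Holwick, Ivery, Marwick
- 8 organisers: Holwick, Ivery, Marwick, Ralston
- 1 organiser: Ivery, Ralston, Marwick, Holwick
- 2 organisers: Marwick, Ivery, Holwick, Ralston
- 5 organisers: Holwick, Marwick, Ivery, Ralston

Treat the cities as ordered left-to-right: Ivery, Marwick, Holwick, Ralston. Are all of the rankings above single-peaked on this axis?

no

Axis positions: Ivery=1, Marwick=2, Holwick=3, Ralston=4.
Cluster 1: ranking walks positions 4-3-1-2; Ivery is ranked above Marwick even though Marwick lies between Ivery and the peak Ralston on the axis — preferences dip and rise again. Not single-peaked.
Cluster 2: ranking walks positions 3-1-2-4; Ivery is ranked above Marwick even though Marwick lies between Ivery and the peak Holwick on the axis — preferences dip and rise again. Not single-peaked.
Cluster 3: ranking walks positions 1-4-2-3; Ralston is ranked above Marwick even though Marwick lies between Ralston and the peak Ivery on the axis — preferences dip and rise again. Not single-peaked.
Cluster 4 (peak Marwick at position 2): ranking walks positions 2-1-3-4, expanding outward from the peak — single-peaked.
Cluster 5 (peak Holwick at position 3): ranking walks positions 3-2-1-4, expanding outward from the peak — single-peaked.
Cluster 1 violates single-peakedness, so the profile is not single-peaked on this axis.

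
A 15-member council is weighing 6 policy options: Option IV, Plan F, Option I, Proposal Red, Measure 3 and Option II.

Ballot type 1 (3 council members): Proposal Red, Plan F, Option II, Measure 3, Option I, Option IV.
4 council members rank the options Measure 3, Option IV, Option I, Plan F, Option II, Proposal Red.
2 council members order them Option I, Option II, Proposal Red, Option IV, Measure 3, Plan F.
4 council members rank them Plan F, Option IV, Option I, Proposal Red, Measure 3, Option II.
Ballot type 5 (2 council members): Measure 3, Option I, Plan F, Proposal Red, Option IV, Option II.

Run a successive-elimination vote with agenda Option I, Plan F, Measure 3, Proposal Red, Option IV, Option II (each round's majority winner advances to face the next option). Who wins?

Option IV

Round 1: Option I vs Plan F — 8–7, Option I advances.
Round 2: Option I vs Measure 3 — 6–9, Measure 3 advances.
Round 3: Measure 3 vs Proposal Red — 6–9, Proposal Red advances.
Round 4: Proposal Red vs Option IV — 7–8, Option IV advances.
Round 5: Option IV vs Option II — 10–5, Option IV advances.
Option IV survives the agenda.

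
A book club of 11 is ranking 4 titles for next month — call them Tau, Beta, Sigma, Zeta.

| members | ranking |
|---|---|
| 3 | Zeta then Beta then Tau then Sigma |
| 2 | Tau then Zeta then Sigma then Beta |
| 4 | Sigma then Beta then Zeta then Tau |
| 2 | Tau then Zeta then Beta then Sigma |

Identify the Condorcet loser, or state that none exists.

Pairwise majorities:
Tau vs Beta: Tau is ranked higher on 2+2 = 4 ballots, Beta on 7. Beta wins 7–4.
Tau vs Sigma: Tau wins 7–4.
Tau vs Zeta: Zeta wins 7–4.
Beta vs Sigma: Sigma, 6–5.
Beta vs Zeta: Zeta wins 7–4.
Sigma vs Zeta: Zeta wins 7–4.
Each book has at least one pairwise win (Tau beats Sigma; Beta beats Tau; Sigma beats Beta; Zeta beats Tau) — no Condorcet loser.

none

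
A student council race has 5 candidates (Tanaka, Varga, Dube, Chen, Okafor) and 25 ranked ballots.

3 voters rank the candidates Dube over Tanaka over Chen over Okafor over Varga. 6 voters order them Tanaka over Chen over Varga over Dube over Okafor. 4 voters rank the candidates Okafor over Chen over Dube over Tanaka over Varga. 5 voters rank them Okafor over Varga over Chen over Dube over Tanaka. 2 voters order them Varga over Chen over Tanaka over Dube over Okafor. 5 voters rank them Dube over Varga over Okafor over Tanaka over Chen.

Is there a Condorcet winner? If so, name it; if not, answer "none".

Head-to-head results (25 voters):
Tanaka vs Varga: 3+6+4 = 13 for Tanaka, 12 for Varga — Tanaka by 13–12.
Tanaka vs Dube: Tanaka is ranked higher on 6+2 = 8 ballots, Dube on 17. Dube wins 17–8.
Tanaka–Chen: Tanaka 14–11.
Tanaka–Okafor: Okafor 14–11.
Varga–Dube: Varga 13–12.
Varga vs Chen: Chen, 13–12.
Varga vs Okafor: Varga is ranked higher on 6+2+5 = 13 ballots, Okafor on 12. Varga wins 13–12.
Dube vs Chen: Chen, 17–8.
Dube vs Okafor: Dube preferred on 3+6+2+5 = 16 ballots; Dube wins 16–9.
Chen vs Okafor: Okafor, 14–11.
Each candidate drops at least one matchup (Tanaka loses to Dube; Varga loses to Tanaka; Dube loses to Varga; Chen loses to Tanaka; Okafor loses to Varga); the cycle Tanaka beats Varga beats Dube beats Tanaka rules out a Condorcet winner.

none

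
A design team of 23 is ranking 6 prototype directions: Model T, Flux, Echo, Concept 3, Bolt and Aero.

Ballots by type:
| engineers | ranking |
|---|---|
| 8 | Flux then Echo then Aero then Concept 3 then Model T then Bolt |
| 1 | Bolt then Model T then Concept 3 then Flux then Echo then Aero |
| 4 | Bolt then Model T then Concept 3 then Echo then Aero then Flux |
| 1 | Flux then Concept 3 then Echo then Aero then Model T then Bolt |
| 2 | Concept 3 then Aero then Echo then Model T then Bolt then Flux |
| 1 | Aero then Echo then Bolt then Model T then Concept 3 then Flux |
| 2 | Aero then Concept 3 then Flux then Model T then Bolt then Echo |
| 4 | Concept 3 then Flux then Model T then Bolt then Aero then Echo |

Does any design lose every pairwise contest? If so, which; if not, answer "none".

Head-to-head results (23 engineers):
Model T vs Flux: Flux wins 15–8.
Model T vs Echo: Echo, 12–11.
Model T vs Concept 3: Concept 3 wins 17–6.
Model T vs Bolt: 8+1+2+2+4 = 17 for Model T, 6 for Bolt — Model T by 17–6.
Model T vs Aero: Model T is ranked higher on 1+4+4 = 9 ballots, Aero on 14. Aero wins 14–9.
Flux–Echo: Flux 16–7.
Flux vs Concept 3: Concept 3 wins 14–9.
Flux vs Bolt: Flux preferred on 8+1+2+4 = 15 ballots; Flux wins 15–8.
Flux–Aero: Flux 14–9.
Echo–Concept 3: Concept 3 14–9.
Echo vs Bolt: 8+1+2+1 = 12 for Echo, 11 for Bolt — Echo by 12–11.
Echo vs Aero: Echo, 14–9.
Concept 3 vs Bolt: Concept 3 wins 17–6.
Concept 3–Aero: Concept 3 12–11.
Bolt vs Aero: Bolt preferred on 1+4+4 = 9 ballots; Aero wins 14–9.
Bolt loses to every other design — it is the Condorcet loser.

Bolt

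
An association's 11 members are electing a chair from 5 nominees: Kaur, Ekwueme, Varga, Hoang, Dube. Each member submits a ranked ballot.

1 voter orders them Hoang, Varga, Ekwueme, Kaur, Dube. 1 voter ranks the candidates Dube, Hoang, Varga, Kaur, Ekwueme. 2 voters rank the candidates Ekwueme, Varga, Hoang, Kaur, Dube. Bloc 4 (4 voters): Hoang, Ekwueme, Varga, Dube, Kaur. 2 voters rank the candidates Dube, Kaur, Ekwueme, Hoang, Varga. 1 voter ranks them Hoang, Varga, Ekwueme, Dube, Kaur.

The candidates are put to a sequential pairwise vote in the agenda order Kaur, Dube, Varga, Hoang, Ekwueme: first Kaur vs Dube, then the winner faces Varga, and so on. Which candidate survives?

Hoang

Round 1: Kaur vs Dube — 3–8, Dube advances.
Round 2: Dube vs Varga — 3–8, Varga advances.
Round 3: Varga vs Hoang — 2–9, Hoang advances.
Round 4: Hoang vs Ekwueme — 7–4, Hoang advances.
Hoang survives the agenda.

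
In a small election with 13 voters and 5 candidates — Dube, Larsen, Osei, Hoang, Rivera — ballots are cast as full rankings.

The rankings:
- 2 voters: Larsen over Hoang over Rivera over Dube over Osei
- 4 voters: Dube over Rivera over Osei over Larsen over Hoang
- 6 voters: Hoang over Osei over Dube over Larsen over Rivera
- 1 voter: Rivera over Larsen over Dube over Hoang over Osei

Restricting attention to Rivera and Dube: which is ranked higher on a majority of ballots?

Dube

Ballots ranking Rivera above Dube: 2 + 1 = 3.
Ballots ranking Dube above Rivera: 13 − 3 = 10.
Dube wins the head-to-head 10–3.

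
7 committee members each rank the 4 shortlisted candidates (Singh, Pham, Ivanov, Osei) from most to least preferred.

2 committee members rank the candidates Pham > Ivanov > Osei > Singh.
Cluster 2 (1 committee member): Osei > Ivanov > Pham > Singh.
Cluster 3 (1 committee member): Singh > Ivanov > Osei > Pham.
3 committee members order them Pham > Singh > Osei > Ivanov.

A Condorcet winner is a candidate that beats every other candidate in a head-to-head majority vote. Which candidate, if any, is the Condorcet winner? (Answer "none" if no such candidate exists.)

Check each pair by majority over 7 ballots:
Singh vs Pham: Pham wins 6–1.
Singh–Ivanov: Singh 4–3.
Singh–Osei: Singh 4–3.
Pham–Ivanov: Pham 5–2.
Pham–Osei: Pham 5–2.
Ivanov vs Osei: Osei wins 4–3.
Pham wins every pairwise contest, so Pham is the Condorcet winner.

Pham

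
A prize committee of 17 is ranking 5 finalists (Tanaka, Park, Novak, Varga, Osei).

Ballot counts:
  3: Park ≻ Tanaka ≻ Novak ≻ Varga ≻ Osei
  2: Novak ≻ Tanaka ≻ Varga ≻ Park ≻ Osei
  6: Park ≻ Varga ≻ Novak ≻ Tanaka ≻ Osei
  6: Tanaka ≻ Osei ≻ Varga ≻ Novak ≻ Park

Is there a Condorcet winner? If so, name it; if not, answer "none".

Pairwise majorities:
Tanaka vs Park: Park wins 9–8.
Tanaka vs Novak: Tanaka, 9–8.
Tanaka–Varga: Tanaka 11–6.
Tanaka vs Osei: Tanaka preferred on 3+2+6+6 = 17 ballots; Tanaka wins 17–0.
Park–Novak: Park 9–8.
Park vs Varga: Park, 9–8.
Park vs Osei: Park, 11–6.
Novak vs Varga: Varga wins 12–5.
Novak vs Osei: Novak wins 11–6.
Varga–Osei: Varga 11–6.
Park wins every pairwise contest, so Park is the Condorcet winner.

Park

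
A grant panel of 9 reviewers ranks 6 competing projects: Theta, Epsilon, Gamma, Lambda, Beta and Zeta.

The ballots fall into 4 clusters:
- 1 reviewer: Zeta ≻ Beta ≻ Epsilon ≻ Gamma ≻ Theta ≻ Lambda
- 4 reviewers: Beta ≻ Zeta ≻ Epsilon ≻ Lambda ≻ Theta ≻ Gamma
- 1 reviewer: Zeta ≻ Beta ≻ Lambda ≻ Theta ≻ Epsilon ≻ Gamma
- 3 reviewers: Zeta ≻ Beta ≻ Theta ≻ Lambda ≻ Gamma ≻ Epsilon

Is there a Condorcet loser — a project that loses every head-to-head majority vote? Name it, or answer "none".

Head-to-head results (9 reviewers):
Theta vs Epsilon: Epsilon wins 5–4.
Theta–Gamma: Theta 8–1.
Theta vs Lambda: Theta is ranked higher on 1+3 = 4 ballots, Lambda on 5. Lambda wins 5–4.
Theta vs Beta: Beta wins 9–0.
Theta–Zeta: Zeta 9–0.
Epsilon vs Gamma: Epsilon is ranked higher on 1+4+1 = 6 ballots, Gamma on 3. Epsilon wins 6–3.
Epsilon vs Lambda: Epsilon is ranked higher on 1+4 = 5 ballots, Lambda on 4. Epsilon wins 5–4.
Epsilon vs Beta: 0 to 9, Beta.
Epsilon vs Zeta: Epsilon is ranked higher on 0 ballots, Zeta on 9. Zeta wins 9–0.
Gamma vs Lambda: 1 to 8, Lambda.
Gamma vs Beta: Gamma preferred on 0 ballots; Beta wins 9–0.
Gamma–Zeta: Zeta 9–0.
Lambda vs Beta: Beta wins 9–0.
Lambda vs Zeta: Lambda is ranked higher on 0 ballots, Zeta on 9. Zeta wins 9–0.
Beta vs Zeta: 4 to 5, Zeta.
Only Gamma has no wins; Gamma is the Condorcet loser.

Gamma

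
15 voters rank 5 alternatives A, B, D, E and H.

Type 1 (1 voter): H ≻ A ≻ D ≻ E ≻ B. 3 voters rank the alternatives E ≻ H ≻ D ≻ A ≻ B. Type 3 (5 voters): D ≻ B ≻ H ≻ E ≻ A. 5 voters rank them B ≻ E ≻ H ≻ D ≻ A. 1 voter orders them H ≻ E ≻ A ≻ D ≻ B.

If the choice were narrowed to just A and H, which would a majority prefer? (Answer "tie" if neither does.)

H

No ballot ranks A above H: 0.
Ballots ranking H above A: 15 − 0 = 15.
H wins the head-to-head 15–0.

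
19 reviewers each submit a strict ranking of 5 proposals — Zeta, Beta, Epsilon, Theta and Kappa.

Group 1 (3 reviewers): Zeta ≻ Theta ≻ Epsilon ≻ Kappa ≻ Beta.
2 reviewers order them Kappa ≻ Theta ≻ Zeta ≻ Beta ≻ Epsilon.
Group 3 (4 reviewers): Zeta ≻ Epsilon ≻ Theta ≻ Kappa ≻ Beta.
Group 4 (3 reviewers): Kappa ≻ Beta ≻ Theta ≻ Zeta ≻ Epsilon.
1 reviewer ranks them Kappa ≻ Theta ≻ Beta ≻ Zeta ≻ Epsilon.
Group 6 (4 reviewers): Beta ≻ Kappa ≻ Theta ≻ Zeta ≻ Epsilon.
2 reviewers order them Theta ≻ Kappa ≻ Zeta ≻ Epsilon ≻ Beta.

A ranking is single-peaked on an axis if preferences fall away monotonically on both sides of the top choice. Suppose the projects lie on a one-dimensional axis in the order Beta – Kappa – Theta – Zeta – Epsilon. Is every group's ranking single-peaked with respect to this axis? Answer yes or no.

Axis positions: Beta=1, Kappa=2, Theta=3, Zeta=4, Epsilon=5.
Group 1 (peak Zeta at position 4): ranking walks positions 4-3-5-2-1, expanding outward from the peak — single-peaked.
Group 2 (peak Kappa at position 2): ranking walks positions 2-3-4-1-5, expanding outward from the peak — single-peaked.
Group 3 (peak Zeta at position 4): ranking walks positions 4-5-3-2-1, expanding outward from the peak — single-peaked.
Group 4 (peak Kappa at position 2): ranking walks positions 2-1-3-4-5, expanding outward from the peak — single-peaked.
Group 5 (peak Kappa at position 2): ranking walks positions 2-3-1-4-5, expanding outward from the peak — single-peaked.
Group 6 (peak Beta at position 1): ranking walks positions 1-2-3-4-5, expanding outward from the peak — single-peaked.
Group 7 (peak Theta at position 3): ranking walks positions 3-2-4-5-1, expanding outward from the peak — single-peaked.
Every ranking is single-peaked on this axis.

yes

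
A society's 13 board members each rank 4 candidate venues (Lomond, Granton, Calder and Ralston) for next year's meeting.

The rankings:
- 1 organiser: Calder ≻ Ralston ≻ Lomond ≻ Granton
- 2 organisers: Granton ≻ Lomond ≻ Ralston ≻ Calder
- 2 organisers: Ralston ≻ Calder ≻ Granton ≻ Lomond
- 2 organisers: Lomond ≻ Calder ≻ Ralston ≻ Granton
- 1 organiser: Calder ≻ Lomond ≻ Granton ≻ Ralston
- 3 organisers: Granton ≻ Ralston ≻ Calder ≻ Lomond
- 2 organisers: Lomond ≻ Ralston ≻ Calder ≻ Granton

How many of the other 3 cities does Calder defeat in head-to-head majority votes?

Calder against each rival (13 organisers):
Calder vs Lomond: Calder, 7–6.
Calder vs Granton: 1+2+2+1+2 = 8 for Calder, 5 for Granton — Calder by 8–5.
Calder vs Ralston: Ralston, 9–4.
Calder beats Lomond, Granton; loses to Ralston — 2 pairwise wins.

2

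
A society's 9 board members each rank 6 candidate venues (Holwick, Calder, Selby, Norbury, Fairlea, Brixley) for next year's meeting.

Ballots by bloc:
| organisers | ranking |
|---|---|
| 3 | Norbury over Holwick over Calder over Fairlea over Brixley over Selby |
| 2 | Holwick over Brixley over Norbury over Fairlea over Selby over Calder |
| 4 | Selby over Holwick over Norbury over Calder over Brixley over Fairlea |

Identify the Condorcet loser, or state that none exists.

none

Head-to-head results (9 organisers):
Holwick vs Calder: 3+2+4 = 9 for Holwick, 0 for Calder — Holwick by 9–0.
Holwick vs Selby: Holwick wins 5–4.
Holwick–Norbury: Holwick 6–3.
Holwick vs Fairlea: Holwick, 9–0.
Holwick vs Brixley: Holwick, 9–0.
Calder vs Selby: Calder is ranked higher on 3 ballots, Selby on 6. Selby wins 6–3.
Calder vs Norbury: 0 to 9, Norbury.
Calder vs Fairlea: Calder is ranked higher on 3+4 = 7 ballots, Fairlea on 2. Calder wins 7–2.
Calder vs Brixley: Calder preferred on 3+4 = 7 ballots; Calder wins 7–2.
Selby vs Norbury: Selby is ranked higher on 4 ballots, Norbury on 5. Norbury wins 5–4.
Selby–Fairlea: Fairlea 5–4.
Selby vs Brixley: Brixley wins 5–4.
Norbury–Fairlea: Norbury 9–0.
Norbury–Brixley: Norbury 7–2.
Fairlea–Brixley: Brixley 6–3.
Every city wins at least one matchup (Holwick beats Calder; Calder beats Fairlea; Selby beats Calder; Norbury beats Calder; Fairlea beats Selby; Brixley beats Selby), so there is no Condorcet loser.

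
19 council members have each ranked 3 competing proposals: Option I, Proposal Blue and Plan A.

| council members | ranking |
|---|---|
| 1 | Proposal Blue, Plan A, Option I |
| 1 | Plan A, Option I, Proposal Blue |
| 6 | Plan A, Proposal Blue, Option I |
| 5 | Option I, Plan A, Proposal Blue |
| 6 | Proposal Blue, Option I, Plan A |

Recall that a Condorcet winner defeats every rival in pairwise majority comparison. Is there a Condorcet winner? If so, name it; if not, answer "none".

none

Check each pair by majority over 19 ballots:
Option I vs Proposal Blue: Option I is ranked higher on 1+5 = 6 ballots, Proposal Blue on 13. Proposal Blue wins 13–6.
Option I vs Plan A: 5+6 = 11 for Option I, 8 for Plan A — Option I by 11–8.
Proposal Blue vs Plan A: Plan A wins 12–7.
No option is unbeaten: Option I loses to Proposal Blue; Proposal Blue loses to Plan A; Plan A loses to Option I. In particular Option I > Plan A > Proposal Blue > Option I is a majority cycle — no Condorcet winner exists.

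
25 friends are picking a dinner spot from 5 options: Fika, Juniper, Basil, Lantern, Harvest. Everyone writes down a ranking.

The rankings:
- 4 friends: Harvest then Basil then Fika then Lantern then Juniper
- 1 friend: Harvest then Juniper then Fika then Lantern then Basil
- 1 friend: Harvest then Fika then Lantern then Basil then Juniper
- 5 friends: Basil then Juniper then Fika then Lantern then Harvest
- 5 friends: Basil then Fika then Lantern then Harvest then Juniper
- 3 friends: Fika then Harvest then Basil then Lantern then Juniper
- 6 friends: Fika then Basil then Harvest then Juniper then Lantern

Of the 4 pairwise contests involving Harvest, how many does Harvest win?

Harvest against each rival (25 friends):
Harvest vs Fika: Fika wins 19–6.
Harvest vs Juniper: Harvest, 20–5.
Harvest–Basil: Basil 16–9.
Harvest–Lantern: Harvest 15–10.
Harvest beats Juniper, Lantern; loses to Fika, Basil — 2 pairwise wins.

2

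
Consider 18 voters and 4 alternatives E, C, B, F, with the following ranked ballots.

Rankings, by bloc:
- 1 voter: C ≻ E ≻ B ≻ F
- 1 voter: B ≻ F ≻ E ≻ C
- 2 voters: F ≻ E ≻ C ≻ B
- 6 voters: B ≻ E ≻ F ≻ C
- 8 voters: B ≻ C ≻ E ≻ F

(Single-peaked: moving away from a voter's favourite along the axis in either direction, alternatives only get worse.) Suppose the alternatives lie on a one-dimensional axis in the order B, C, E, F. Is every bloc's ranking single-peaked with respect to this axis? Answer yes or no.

Axis positions: B=1, C=2, E=3, F=4.
Bloc 1 (peak C at position 2): ranking walks positions 2-3-1-4, expanding outward from the peak — single-peaked.
Bloc 2: ranking walks positions 1-4-3-2; F is ranked above C even though C lies between F and the peak B on the axis — preferences dip and rise again. Not single-peaked.
Bloc 3 (peak F at position 4): ranking walks positions 4-3-2-1, expanding outward from the peak — single-peaked.
Bloc 4: ranking walks positions 1-3-4-2; E is ranked above C even though C lies between E and the peak B on the axis — preferences dip and rise again. Not single-peaked.
Bloc 5 (peak B at position 1): ranking walks positions 1-2-3-4, expanding outward from the peak — single-peaked.
Bloc 2 violates single-peakedness, so the profile is not single-peaked on this axis.

no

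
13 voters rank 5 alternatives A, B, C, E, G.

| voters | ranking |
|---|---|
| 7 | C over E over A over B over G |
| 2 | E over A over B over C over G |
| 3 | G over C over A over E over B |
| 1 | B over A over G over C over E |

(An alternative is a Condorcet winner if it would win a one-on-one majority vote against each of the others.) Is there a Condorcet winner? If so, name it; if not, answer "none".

C

Pairwise majorities:
A vs B: A, 12–1.
A vs C: C wins 10–3.
A–E: E 9–4.
A–G: A 10–3.
B–C: C 10–3.
B vs E: E, 12–1.
B–G: B 10–3.
C vs E: C, 11–2.
C–G: C 9–4.
E–G: E 9–4.
C defeats every rival head-to-head and is the Condorcet winner.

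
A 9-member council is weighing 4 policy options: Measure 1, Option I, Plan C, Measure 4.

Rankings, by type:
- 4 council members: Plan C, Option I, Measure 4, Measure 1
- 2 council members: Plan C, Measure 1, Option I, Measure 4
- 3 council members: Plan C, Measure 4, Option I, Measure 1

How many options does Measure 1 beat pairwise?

Measure 1 against each rival (9 council members):
Measure 1 vs Option I: Option I wins 7–2.
Measure 1 vs Plan C: Measure 1 is ranked higher on 0 ballots, Plan C on 9. Plan C wins 9–0.
Measure 1 vs Measure 4: Measure 1 preferred on 2 ballots; Measure 4 wins 7–2.
Measure 1 beats no one; loses to Option I, Plan C, Measure 4 — 0 pairwise wins.

0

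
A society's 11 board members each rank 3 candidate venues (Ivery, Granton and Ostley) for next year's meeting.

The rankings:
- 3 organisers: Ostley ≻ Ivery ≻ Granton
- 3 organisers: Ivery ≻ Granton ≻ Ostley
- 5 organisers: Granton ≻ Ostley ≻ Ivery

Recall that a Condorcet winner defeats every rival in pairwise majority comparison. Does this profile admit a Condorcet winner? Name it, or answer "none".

Head-to-head results (11 organisers):
Ivery vs Granton: Ivery, 6–5.
Ivery vs Ostley: Ostley wins 8–3.
Granton vs Ostley: Granton wins 8–3.
Every city loses at least once (Ivery loses to Ostley; Granton loses to Ivery; Ostley loses to Granton). The majority relation contains the cycle Ivery > Granton > Ostley > Ivery, so there is no Condorcet winner.

none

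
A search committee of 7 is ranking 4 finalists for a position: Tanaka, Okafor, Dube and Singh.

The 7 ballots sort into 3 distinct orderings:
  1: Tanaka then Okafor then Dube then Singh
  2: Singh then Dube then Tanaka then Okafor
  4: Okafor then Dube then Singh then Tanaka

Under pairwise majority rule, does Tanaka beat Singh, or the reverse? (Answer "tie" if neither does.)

Singh

Ballots ranking Tanaka above Singh: 1.
Ballots ranking Singh above Tanaka: 7 − 1 = 6.
Singh wins the head-to-head 6–1.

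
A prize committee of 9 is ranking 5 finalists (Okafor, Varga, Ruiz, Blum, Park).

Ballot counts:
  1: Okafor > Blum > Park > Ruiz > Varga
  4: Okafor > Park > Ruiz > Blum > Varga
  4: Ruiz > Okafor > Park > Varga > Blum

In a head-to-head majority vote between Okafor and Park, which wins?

Ballots ranking Okafor above Park: 1 + 4 + 4 = 9.
Ballots ranking Park above Okafor: 9 − 9 = 0.
Okafor wins the head-to-head 9–0.

Okafor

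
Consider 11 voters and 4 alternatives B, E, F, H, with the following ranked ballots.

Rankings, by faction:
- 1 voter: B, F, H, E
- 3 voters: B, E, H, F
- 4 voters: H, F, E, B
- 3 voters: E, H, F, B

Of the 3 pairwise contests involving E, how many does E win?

3

E against each rival (11 voters):
E vs B: E wins 7–4.
E vs F: E is ranked higher on 3+3 = 6 ballots, F on 5. E wins 6–5.
E vs H: E preferred on 3+3 = 6 ballots; E wins 6–5.
E beats B, F, H — 3 pairwise wins.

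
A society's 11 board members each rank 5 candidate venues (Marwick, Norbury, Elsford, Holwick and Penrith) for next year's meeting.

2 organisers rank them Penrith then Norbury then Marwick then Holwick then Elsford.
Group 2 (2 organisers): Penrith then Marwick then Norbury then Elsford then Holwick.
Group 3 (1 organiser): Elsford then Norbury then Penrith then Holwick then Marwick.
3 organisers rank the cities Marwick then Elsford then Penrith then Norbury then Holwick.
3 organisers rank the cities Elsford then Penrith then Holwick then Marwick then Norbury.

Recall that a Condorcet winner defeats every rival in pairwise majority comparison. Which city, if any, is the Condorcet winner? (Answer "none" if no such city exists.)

none

Head-to-head results (11 organisers):
Marwick vs Norbury: Marwick, 8–3.
Marwick vs Elsford: Marwick, 7–4.
Marwick–Holwick: Marwick 7–4.
Marwick vs Penrith: Penrith, 8–3.
Norbury–Elsford: Elsford 7–4.
Norbury vs Holwick: Norbury, 8–3.
Norbury vs Penrith: Penrith, 10–1.
Elsford vs Holwick: Elsford, 9–2.
Elsford vs Penrith: Elsford, 7–4.
Holwick vs Penrith: Penrith wins 11–0.
Each city drops at least one matchup (Marwick loses to Penrith; Norbury loses to Marwick; Elsford loses to Marwick; Holwick loses to Marwick; Penrith loses to Elsford); the cycle Marwick > Elsford > Penrith > Marwick rules out a Condorcet winner.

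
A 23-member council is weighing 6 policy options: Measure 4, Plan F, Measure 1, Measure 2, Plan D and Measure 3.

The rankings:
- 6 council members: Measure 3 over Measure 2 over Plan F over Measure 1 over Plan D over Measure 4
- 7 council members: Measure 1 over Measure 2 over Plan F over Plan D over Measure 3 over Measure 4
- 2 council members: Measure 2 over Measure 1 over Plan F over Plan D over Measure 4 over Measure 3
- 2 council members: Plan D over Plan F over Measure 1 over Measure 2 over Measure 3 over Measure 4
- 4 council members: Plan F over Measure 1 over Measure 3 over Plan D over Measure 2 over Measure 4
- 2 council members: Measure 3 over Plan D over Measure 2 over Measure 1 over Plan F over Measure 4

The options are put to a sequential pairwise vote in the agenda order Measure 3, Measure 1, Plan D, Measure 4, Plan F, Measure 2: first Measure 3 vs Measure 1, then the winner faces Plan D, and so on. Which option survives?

Measure 2

Round 1: Measure 3 vs Measure 1 — 8–15, Measure 1 advances.
Round 2: Measure 1 vs Plan D — 19–4, Measure 1 advances.
Round 3: Measure 1 vs Measure 4 — 23–0, Measure 1 advances.
Round 4: Measure 1 vs Plan F — 11–12, Plan F advances.
Round 5: Plan F vs Measure 2 — 6–17, Measure 2 advances.
Measure 2 survives the agenda.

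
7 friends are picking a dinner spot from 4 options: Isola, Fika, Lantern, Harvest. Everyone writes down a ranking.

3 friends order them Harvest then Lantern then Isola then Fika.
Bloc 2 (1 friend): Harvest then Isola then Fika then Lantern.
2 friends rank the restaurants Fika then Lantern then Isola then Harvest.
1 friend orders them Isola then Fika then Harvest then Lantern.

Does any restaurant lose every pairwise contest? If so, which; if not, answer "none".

none

Head-to-head results (7 friends):
Isola vs Fika: 5 to 2, Isola.
Isola–Lantern: Lantern 5–2.
Isola vs Harvest: Harvest wins 4–3.
Fika vs Lantern: Fika, 4–3.
Fika vs Harvest: Fika preferred on 2+1 = 3 ballots; Harvest wins 4–3.
Lantern vs Harvest: Lantern is ranked higher on 2 ballots, Harvest on 5. Harvest wins 5–2.
No restaurant is winless: Isola beats Fika; Fika beats Lantern; Lantern beats Isola; Harvest beats Isola. There is no Condorcet loser.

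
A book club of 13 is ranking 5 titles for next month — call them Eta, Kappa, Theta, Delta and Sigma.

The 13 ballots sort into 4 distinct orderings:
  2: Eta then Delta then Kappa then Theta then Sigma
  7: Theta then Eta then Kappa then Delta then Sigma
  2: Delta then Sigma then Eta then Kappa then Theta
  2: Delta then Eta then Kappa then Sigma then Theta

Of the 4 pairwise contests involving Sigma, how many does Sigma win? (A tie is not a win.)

Sigma against each rival (13 members):
Sigma vs Eta: Sigma is ranked higher on 2 ballots, Eta on 11. Eta wins 11–2.
Sigma vs Kappa: 2 for Sigma, 11 for Kappa — Kappa by 11–2.
Sigma vs Theta: 2+2 = 4 for Sigma, 9 for Theta — Theta by 9–4.
Sigma vs Delta: 0 to 13, Delta.
Sigma beats no one; loses to Eta, Kappa, Theta, Delta — 0 pairwise wins.

0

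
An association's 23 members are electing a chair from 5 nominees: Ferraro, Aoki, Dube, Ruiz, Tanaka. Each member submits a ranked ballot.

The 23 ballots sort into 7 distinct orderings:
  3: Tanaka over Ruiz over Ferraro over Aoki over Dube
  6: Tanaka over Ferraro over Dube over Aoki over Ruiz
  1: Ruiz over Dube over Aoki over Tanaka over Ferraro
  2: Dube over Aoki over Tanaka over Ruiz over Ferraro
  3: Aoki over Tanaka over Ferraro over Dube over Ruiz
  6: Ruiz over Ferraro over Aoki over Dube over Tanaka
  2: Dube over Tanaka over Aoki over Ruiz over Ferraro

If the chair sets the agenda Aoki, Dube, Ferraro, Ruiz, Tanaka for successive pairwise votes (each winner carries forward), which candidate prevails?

Round 1: Aoki vs Dube — 12–11, Aoki advances.
Round 2: Aoki vs Ferraro — 8–15, Ferraro advances.
Round 3: Ferraro vs Ruiz — 9–14, Ruiz advances.
Round 4: Ruiz vs Tanaka — 7–16, Tanaka advances.
The agenda winner is Tanaka.

Tanaka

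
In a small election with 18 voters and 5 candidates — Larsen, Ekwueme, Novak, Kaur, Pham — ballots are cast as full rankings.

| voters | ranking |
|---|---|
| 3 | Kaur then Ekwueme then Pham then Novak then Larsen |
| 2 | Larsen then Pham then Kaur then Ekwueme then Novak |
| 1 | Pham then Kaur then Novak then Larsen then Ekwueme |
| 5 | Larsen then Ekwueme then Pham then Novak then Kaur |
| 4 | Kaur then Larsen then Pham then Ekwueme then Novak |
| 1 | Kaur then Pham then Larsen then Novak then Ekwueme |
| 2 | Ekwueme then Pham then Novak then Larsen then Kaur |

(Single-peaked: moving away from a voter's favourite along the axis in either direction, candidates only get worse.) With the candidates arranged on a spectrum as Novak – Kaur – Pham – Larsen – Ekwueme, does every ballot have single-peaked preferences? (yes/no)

Axis positions: Novak=1, Kaur=2, Pham=3, Larsen=4, Ekwueme=5.
Group 1: ranking walks positions 2-5-3-1-4; Ekwueme is ranked above Pham even though Pham lies between Ekwueme and the peak Kaur on the axis — preferences dip and rise again. Not single-peaked.
Group 2 (peak Larsen at position 4): ranking walks positions 4-3-2-5-1, expanding outward from the peak — single-peaked.
Group 3 (peak Pham at position 3): ranking walks positions 3-2-1-4-5, expanding outward from the peak — single-peaked.
Group 4: ranking walks positions 4-5-3-1-2; Novak is ranked above Kaur even though Kaur lies between Novak and the peak Larsen on the axis — preferences dip and rise again. Not single-peaked.
Group 5: ranking walks positions 2-4-3-5-1; Larsen is ranked above Pham even though Pham lies between Larsen and the peak Kaur on the axis — preferences dip and rise again. Not single-peaked.
Group 6 (peak Kaur at position 2): ranking walks positions 2-3-4-1-5, expanding outward from the peak — single-peaked.
Group 7: ranking walks positions 5-3-1-4-2; Pham is ranked above Larsen even though Larsen lies between Pham and the peak Ekwueme on the axis — preferences dip and rise again. Not single-peaked.
Group 1 violates single-peakedness, so the profile is not single-peaked on this axis.

no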